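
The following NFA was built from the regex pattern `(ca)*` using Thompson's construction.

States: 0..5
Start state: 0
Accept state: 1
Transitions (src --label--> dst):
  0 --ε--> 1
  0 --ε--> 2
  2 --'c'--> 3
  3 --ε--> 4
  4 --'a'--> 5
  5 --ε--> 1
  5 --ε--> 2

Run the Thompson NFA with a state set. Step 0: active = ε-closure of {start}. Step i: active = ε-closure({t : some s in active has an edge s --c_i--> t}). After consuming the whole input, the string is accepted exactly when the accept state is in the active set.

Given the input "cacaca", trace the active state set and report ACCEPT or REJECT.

initial (ε-close {0}): {0,1,2}
'c' @ 1: {3,4}
'a' @ 2: {1,2,5}  [accepting]
'c' @ 3: {3,4}
'a' @ 4: {1,2,5}  [accepting]
'c' @ 5: {3,4}
'a' @ 6: {1,2,5}  [accepting]
final: {1,2,5}; accept 1 in set

Answer: ACCEPT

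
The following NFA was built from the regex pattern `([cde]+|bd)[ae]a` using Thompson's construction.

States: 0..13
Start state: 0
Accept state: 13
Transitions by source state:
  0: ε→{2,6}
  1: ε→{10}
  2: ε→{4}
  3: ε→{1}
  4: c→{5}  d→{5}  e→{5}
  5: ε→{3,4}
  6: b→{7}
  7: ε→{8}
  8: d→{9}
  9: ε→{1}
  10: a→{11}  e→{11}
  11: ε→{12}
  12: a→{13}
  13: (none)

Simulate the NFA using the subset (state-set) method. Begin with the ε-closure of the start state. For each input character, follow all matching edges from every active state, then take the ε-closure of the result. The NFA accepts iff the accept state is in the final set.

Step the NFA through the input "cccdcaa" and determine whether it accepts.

start: ε-closure({0}) = {0,2,4,6}
'c' @ 1: {1,3,4,5,10}
'c' @ 2: {1,3,4,5,10}
'c' @ 3: {1,3,4,5,10}
'd' @ 4: {1,3,4,5,10}
'c' @ 5: {1,3,4,5,10}
'a' @ 6: {11,12}
'a' @ 7: {13}  [accepting]
end set {13} — state 13 in

Answer: ACCEPT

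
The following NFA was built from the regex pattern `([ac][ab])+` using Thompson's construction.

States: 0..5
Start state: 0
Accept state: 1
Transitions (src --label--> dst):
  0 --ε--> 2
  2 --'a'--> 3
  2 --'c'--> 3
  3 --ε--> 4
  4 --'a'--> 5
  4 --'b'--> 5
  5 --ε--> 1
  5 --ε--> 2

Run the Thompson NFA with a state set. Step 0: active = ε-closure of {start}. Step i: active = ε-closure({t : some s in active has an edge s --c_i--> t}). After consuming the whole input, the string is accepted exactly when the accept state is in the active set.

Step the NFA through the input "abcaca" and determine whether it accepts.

S₀ = ε-closure({0}) = {0,2}
'a' @ 1: {3,4}
'b' @ 2: {1,2,5}  (accept∈set)
'c' @ 3: {3,4}
'a' @ 4: {1,2,5}  (accept∈set)
'c' @ 5: {3,4}
'a' @ 6: {1,2,5}  (accept∈set)
final: {1,2,5}; accept 1 in set

Answer: ACCEPT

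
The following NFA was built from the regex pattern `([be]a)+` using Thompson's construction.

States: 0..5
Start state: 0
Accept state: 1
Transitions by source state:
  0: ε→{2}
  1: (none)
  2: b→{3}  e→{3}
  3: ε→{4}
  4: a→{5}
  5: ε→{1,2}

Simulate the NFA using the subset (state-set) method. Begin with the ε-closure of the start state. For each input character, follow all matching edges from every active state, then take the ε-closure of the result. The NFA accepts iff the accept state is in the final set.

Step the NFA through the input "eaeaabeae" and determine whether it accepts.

start: ε-closure({0}) = {0,2}
'e' @ 1: {3,4}
'a' @ 2: {1,2,5}  [accepting]
'e' @ 3: {3,4}
'a' @ 4: {1,2,5}  [accepting]
'a' @ 5: {}  — no active states
rest 'beae' ignored (set empty)
after full input: {}  (accept=1 not in)

Answer: REJECT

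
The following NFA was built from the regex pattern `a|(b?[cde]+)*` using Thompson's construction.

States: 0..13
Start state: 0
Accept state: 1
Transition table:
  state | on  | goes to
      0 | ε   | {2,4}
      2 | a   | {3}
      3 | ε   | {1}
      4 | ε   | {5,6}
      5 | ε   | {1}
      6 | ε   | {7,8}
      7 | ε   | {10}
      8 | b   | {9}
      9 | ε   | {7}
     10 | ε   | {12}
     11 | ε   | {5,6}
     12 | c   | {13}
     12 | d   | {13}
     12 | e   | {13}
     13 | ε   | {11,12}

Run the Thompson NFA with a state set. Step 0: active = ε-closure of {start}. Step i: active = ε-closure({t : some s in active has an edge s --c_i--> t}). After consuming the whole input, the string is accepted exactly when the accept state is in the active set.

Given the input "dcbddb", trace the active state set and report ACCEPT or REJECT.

Answer: REJECT

Steps:
initial (ε-close {0}): {0,1,2,4,5,6,7,8,10,12}
'd' @ 1: {1,5,6,7,8,10,11,12,13}  (accept∈set)
'c' @ 2: {1,5,6,7,8,10,11,12,13}  (accept∈set)
'b' @ 3: {7,9,10,12}
'd' @ 4: {1,5,6,7,8,10,11,12,13}  (accept∈set)
'd' @ 5: {1,5,6,7,8,10,11,12,13}  (accept∈set)
'b' @ 6: {7,9,10,12}
after full input: {7,9,10,12}  (accept=1 not in)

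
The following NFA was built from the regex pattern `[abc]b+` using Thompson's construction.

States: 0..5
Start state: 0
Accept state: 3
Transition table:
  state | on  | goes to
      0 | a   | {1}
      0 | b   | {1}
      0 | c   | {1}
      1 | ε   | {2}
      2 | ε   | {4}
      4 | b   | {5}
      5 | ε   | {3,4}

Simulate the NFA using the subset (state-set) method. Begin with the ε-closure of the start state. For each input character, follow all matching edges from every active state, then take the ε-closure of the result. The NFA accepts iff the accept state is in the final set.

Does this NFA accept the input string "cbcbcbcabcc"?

Answer: REJECT

Trace:
start: ε-closure({0}) = {0}
'c' @ 1: {1,2,4}
'b' @ 2: {3,4,5}  [accepting]
'c' @ 3: {}  — dead — no transitions
rest 'bcbcabcc' ignored (set empty)
after full input: {}  (accept=3 not in)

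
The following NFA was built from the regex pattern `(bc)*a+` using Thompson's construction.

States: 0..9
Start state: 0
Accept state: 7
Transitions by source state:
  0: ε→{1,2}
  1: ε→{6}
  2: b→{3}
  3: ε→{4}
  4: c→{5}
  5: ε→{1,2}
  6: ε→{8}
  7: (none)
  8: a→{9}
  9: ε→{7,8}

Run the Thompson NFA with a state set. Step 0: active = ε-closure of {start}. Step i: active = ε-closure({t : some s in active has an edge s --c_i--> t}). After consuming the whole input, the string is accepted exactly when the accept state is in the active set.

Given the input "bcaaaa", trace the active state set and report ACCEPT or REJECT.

Answer: ACCEPT

Trace:
start: ε-closure({0}) = {0,1,2,6,8}
'b' @ 1: {3,4}
'c' @ 2: {1,2,5,6,8}
'a' @ 3: {7,8,9}  (accept∈set)
'a' @ 4: {7,8,9}  (accept∈set)
'a' @ 5: {7,8,9}  (accept∈set)
'a' @ 6: {7,8,9}  (accept∈set)
after full input: {7,8,9}  (accept=7 in)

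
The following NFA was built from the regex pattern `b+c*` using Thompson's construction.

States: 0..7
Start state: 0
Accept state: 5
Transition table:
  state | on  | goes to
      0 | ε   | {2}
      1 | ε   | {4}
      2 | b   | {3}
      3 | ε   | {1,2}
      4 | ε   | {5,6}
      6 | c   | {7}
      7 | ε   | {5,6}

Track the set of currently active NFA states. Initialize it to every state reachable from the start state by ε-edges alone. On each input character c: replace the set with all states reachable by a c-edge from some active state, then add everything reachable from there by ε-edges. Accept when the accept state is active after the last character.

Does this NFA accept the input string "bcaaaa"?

Answer: REJECT

Derivation:
S₀ = ε-closure({0}) = {0,2}
'b' @ 1: {1,2,3,4,5,6}  (accept∈set)
'c' @ 2: {5,6,7}  (accept∈set)
'a' @ 3: {}  — state set empty
rest 'aaa' ignored (set empty)
final: {}; accept 5 not in set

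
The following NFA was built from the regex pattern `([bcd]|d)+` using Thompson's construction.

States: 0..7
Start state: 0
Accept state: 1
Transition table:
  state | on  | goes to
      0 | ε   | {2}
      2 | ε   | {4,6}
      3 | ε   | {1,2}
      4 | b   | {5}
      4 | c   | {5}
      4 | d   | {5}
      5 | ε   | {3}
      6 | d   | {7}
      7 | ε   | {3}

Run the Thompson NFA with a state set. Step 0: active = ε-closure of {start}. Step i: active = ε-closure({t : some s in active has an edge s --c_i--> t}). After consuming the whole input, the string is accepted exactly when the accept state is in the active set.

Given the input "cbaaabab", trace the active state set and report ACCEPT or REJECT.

S₀ = ε-closure({0}) = {0,2,4,6}
'c' @ 1: {1,2,3,4,5,6}  (accept∈set)
'b' @ 2: {1,2,3,4,5,6}  (accept∈set)
'a' @ 3: {}  — state set empty
rest 'aabab' ignored (set empty)
after full input: {}  (accept=1 not in)

Answer: REJECT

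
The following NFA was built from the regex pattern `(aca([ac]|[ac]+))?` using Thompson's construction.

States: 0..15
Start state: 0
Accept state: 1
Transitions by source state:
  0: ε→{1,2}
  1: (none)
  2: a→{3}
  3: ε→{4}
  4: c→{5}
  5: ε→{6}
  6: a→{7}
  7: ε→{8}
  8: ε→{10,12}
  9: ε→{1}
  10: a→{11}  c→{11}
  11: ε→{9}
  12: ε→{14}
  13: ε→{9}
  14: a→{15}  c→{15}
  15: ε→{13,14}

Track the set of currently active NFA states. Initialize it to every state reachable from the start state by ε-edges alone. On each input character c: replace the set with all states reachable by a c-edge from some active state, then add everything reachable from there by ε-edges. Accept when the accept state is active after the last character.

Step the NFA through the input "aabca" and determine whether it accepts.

initial (ε-close {0}): {0,1,2}
'a' @ 1: {3,4}
'a' @ 2: {}  — state set empty
rest 'bca' ignored (set empty)
final: {}; accept 1 not in set

Answer: REJECT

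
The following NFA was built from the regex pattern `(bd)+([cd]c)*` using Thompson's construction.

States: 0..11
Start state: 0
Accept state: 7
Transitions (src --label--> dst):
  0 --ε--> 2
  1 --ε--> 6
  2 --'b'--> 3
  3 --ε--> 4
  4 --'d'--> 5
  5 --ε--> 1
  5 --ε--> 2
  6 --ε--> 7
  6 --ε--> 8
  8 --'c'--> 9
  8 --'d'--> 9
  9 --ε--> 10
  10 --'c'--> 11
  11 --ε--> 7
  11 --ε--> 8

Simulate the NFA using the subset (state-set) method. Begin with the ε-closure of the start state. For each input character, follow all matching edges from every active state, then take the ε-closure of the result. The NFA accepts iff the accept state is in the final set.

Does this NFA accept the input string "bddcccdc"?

Answer: ACCEPT

Derivation:
initial (ε-close {0}): {0,2}
'b' @ 1: {3,4}
'd' @ 2: {1,2,5,6,7,8}  (accept∈set)
'd' @ 3: {9,10}
'c' @ 4: {7,8,11}  (accept∈set)
'c' @ 5: {9,10}
'c' @ 6: {7,8,11}  (accept∈set)
'd' @ 7: {9,10}
'c' @ 8: {7,8,11}  (accept∈set)
after full input: {7,8,11}  (accept=7 in)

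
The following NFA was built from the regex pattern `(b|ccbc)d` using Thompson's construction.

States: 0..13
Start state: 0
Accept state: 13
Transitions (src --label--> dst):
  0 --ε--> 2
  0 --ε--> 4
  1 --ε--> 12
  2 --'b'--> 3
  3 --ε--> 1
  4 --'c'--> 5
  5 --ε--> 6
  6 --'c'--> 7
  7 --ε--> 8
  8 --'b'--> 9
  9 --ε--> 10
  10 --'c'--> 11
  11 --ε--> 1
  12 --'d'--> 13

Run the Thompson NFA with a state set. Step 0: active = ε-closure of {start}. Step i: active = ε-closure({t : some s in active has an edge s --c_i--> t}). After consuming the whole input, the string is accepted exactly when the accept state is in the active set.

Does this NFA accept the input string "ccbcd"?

S₀ = ε-closure({0}) = {0,2,4}
'c' @ 1: {5,6}
'c' @ 2: {7,8}
'b' @ 3: {9,10}
'c' @ 4: {1,11,12}
'd' @ 5: {13}  ✓accept
after full input: {13}  (accept=13 in)

Answer: ACCEPT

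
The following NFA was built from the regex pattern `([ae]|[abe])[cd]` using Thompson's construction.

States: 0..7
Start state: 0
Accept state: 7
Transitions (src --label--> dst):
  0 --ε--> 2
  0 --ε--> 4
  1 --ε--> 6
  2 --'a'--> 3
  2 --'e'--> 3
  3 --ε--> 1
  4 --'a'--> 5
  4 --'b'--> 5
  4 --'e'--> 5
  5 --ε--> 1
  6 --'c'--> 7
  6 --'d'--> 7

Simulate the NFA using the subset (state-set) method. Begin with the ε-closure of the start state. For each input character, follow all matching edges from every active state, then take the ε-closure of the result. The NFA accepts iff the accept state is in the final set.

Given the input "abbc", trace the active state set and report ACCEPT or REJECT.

start: ε-closure({0}) = {0,2,4}
'a' @ 1: {1,3,5,6}
'b' @ 2: {}  — dead — no transitions
rest 'bc' ignored (set empty)
end set {} — state 7 not in

Answer: REJECT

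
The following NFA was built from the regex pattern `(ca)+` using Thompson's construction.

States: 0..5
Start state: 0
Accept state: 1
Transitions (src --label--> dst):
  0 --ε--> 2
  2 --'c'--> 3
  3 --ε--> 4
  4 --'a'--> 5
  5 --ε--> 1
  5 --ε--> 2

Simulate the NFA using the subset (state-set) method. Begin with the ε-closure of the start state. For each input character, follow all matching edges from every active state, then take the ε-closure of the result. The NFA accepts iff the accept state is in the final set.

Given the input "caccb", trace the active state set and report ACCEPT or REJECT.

Answer: REJECT

Derivation:
initial (ε-close {0}): {0,2}
'c' @ 1: {3,4}
'a' @ 2: {1,2,5}  ✓accept
'c' @ 3: {3,4}
'c' @ 4: {}  — dead — no transitions
rest 'b' ignored (set empty)
end set {} — state 1 not in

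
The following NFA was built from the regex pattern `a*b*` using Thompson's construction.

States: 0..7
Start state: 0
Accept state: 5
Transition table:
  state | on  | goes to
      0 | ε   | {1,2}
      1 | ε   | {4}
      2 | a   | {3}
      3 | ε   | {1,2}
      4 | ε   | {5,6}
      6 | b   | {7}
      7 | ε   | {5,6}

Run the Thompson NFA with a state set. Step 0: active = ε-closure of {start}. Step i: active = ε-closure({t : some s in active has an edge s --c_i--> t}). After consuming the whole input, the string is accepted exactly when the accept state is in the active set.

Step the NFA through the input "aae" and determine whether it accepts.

S₀ = ε-closure({0}) = {0,1,2,4,5,6}
'a' @ 1: {1,2,3,4,5,6}  ✓accept
'a' @ 2: {1,2,3,4,5,6}  ✓accept
'e' @ 3: {}  — no active states
final: {}; accept 5 not in set

Answer: REJECT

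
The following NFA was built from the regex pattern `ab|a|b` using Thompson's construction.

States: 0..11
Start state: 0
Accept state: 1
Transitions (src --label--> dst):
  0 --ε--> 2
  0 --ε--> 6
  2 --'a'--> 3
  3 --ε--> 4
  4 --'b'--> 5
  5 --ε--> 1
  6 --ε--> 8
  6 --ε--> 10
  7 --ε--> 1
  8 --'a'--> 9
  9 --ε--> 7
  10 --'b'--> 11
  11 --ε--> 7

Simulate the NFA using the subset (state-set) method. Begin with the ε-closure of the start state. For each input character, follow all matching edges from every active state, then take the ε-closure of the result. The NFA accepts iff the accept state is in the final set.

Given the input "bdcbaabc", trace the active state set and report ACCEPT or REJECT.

start: ε-closure({0}) = {0,2,6,8,10}
'b' @ 1: {1,7,11}  (accept∈set)
'd' @ 2: {}  — dead — no transitions
rest 'cbaabc' ignored (set empty)
end set {} — state 1 not in

Answer: REJECT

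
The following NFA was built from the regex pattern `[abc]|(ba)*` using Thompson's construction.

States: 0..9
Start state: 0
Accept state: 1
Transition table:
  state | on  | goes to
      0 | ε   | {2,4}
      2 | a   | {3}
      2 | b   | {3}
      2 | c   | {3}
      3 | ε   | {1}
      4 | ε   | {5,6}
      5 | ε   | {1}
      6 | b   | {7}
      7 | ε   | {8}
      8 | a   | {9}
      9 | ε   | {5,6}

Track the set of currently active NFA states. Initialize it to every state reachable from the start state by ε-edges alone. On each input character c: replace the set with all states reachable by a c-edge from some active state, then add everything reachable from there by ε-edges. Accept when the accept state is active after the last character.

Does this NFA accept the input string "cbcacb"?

initial (ε-close {0}): {0,1,2,4,5,6}
'c' @ 1: {1,3}  ✓accept
'b' @ 2: {}  — state set empty
rest 'cacb' ignored (set empty)
after full input: {}  (accept=1 not in)

Answer: REJECT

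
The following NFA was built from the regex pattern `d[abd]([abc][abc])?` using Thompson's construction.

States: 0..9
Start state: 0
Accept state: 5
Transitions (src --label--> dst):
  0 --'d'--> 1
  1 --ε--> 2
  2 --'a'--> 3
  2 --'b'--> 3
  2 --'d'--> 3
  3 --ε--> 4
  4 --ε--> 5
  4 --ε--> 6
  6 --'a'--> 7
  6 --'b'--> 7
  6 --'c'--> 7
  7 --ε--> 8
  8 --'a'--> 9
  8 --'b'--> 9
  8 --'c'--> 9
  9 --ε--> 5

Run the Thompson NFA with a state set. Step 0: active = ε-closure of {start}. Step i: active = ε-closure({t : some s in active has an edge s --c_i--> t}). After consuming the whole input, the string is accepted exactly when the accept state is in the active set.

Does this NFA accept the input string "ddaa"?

Answer: ACCEPT

Steps:
start: ε-closure({0}) = {0}
'd' @ 1: {1,2}
'd' @ 2: {3,4,5,6}  (accept∈set)
'a' @ 3: {7,8}
'a' @ 4: {5,9}  (accept∈set)
end set {5,9} — state 5 in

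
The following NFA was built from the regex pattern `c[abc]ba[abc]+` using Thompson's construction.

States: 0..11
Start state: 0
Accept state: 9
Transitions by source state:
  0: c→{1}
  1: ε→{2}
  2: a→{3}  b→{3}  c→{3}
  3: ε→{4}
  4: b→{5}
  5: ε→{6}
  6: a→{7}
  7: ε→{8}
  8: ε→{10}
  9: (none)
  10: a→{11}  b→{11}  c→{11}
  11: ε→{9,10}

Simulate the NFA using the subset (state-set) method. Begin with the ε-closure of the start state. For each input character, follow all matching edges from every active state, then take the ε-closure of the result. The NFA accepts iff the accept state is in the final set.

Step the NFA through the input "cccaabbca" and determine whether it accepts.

initial (ε-close {0}): {0}
'c' @ 1: {1,2}
'c' @ 2: {3,4}
'c' @ 3: {}  — no active states
rest 'aabbca' ignored (set empty)
final: {}; accept 9 not in set

Answer: REJECT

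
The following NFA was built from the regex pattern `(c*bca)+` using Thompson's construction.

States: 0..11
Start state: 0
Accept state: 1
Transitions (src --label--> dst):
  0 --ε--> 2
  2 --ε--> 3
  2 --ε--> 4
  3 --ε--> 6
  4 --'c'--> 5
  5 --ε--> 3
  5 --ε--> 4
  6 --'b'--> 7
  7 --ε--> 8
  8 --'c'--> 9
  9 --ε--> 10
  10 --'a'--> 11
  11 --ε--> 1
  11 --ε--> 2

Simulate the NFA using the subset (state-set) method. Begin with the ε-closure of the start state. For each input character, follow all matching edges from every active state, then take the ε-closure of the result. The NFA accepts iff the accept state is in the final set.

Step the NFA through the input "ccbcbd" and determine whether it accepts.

Answer: REJECT

Derivation:
S₀ = ε-closure({0}) = {0,2,3,4,6}
'c' @ 1: {3,4,5,6}
'c' @ 2: {3,4,5,6}
'b' @ 3: {7,8}
'c' @ 4: {9,10}
'b' @ 5: {}  — state set empty
rest 'd' ignored (set empty)
end set {} — state 1 not in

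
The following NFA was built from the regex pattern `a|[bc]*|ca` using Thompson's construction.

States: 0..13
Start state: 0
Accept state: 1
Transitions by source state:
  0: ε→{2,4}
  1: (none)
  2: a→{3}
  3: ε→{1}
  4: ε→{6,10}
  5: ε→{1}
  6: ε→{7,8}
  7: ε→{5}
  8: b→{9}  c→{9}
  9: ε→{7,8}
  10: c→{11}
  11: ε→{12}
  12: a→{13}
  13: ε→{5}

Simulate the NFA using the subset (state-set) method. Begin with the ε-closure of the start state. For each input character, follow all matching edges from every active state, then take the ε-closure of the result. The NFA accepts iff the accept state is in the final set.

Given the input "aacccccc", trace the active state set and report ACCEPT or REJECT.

initial (ε-close {0}): {0,1,2,4,5,6,7,8,10}
'a' @ 1: {1,3}  ✓accept
'a' @ 2: {}  — dead — no transitions
rest 'cccccc' ignored (set empty)
end set {} — state 1 not in

Answer: REJECT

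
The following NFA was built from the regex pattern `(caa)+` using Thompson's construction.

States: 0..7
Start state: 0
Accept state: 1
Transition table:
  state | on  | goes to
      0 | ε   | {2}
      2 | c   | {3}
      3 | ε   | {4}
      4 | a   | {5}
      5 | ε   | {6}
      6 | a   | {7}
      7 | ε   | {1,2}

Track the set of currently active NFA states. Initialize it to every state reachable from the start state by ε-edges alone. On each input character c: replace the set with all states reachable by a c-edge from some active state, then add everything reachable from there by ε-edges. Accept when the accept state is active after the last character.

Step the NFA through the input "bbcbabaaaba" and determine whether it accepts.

initial (ε-close {0}): {0,2}
'b' @ 1: {}  — dead — no transitions
rest 'bcbabaaaba' ignored (set empty)
end set {} — state 1 not in

Answer: REJECT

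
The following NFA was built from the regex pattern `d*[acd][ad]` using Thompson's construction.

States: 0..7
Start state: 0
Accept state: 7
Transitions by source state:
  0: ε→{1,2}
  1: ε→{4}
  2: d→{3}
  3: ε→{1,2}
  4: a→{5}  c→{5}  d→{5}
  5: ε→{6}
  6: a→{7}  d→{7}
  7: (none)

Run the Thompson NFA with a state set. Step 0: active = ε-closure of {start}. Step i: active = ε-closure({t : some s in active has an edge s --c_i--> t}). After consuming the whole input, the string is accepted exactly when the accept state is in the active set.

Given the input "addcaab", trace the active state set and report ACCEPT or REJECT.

S₀ = ε-closure({0}) = {0,1,2,4}
'a' @ 1: {5,6}
'd' @ 2: {7}  ✓accept
'd' @ 3: {}  — state set empty
rest 'caab' ignored (set empty)
final: {}; accept 7 not in set

Answer: REJECT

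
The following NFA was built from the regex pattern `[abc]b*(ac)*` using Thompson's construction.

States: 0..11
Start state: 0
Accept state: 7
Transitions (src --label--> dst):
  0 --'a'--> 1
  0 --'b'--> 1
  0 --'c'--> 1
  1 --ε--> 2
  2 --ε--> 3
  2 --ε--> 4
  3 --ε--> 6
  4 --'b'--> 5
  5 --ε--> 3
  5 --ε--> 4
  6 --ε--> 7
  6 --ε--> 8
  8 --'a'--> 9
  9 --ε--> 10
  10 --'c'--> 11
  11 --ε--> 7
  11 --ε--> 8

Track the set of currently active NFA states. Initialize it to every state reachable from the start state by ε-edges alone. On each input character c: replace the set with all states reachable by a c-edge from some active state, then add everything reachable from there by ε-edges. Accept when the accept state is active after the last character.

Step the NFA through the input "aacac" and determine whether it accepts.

Answer: ACCEPT

Steps:
start: ε-closure({0}) = {0}
'a' @ 1: {1,2,3,4,6,7,8}  [accepting]
'a' @ 2: {9,10}
'c' @ 3: {7,8,11}  [accepting]
'a' @ 4: {9,10}
'c' @ 5: {7,8,11}  [accepting]
final: {7,8,11}; accept 7 in set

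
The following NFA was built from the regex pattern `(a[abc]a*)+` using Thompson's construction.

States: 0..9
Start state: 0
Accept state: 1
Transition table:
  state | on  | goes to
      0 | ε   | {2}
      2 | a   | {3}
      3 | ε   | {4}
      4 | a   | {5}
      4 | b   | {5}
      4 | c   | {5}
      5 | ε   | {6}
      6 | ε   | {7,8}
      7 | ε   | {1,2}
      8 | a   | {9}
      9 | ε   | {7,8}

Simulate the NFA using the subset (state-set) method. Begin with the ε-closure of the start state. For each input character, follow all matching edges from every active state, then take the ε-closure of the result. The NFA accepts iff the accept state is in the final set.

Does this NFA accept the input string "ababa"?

Answer: ACCEPT

Trace:
start: ε-closure({0}) = {0,2}
'a' @ 1: {3,4}
'b' @ 2: {1,2,5,6,7,8}  (accept∈set)
'a' @ 3: {1,2,3,4,7,8,9}  (accept∈set)
'b' @ 4: {1,2,5,6,7,8}  (accept∈set)
'a' @ 5: {1,2,3,4,7,8,9}  (accept∈set)
after full input: {1,2,3,4,7,8,9}  (accept=1 in)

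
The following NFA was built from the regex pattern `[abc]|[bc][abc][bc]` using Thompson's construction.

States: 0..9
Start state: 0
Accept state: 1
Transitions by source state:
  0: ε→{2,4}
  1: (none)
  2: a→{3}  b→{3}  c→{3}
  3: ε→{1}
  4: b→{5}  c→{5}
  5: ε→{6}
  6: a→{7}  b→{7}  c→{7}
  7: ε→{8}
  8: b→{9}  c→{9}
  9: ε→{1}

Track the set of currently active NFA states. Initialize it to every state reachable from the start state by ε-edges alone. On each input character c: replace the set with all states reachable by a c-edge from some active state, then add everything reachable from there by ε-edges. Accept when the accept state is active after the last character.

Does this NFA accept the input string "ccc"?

initial (ε-close {0}): {0,2,4}
'c' @ 1: {1,3,5,6}  [accepting]
'c' @ 2: {7,8}
'c' @ 3: {1,9}  [accepting]
after full input: {1,9}  (accept=1 in)

Answer: ACCEPT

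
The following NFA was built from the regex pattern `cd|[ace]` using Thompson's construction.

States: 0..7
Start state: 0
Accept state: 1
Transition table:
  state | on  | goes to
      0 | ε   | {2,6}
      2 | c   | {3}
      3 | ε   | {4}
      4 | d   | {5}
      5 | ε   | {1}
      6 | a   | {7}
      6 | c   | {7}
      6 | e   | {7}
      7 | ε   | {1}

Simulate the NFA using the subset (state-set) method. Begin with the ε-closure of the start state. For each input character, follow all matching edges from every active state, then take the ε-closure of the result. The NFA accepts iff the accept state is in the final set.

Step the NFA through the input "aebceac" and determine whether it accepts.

start: ε-closure({0}) = {0,2,6}
'a' @ 1: {1,7}  (accept∈set)
'e' @ 2: {}  — no active states
rest 'bceac' ignored (set empty)
after full input: {}  (accept=1 not in)

Answer: REJECT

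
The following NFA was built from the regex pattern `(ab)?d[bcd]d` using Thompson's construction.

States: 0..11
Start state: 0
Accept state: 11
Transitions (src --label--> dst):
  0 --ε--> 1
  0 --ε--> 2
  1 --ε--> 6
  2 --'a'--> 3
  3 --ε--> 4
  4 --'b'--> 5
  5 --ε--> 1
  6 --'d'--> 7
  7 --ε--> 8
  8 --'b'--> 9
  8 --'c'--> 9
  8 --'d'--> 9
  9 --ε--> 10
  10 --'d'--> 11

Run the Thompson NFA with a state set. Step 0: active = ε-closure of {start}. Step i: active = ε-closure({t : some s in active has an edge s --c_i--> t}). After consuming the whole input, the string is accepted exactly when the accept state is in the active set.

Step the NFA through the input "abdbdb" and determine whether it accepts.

S₀ = ε-closure({0}) = {0,1,2,6}
'a' @ 1: {3,4}
'b' @ 2: {1,5,6}
'd' @ 3: {7,8}
'b' @ 4: {9,10}
'd' @ 5: {11}  ✓accept
'b' @ 6: {}  — no active states
end set {} — state 11 not in

Answer: REJECT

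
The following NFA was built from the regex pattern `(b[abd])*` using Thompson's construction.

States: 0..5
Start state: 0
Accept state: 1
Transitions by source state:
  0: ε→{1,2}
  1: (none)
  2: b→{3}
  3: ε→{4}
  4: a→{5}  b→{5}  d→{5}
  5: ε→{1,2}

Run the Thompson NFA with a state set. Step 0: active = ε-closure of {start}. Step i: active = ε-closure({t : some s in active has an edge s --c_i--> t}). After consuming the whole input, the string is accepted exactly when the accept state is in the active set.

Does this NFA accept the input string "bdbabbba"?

Answer: ACCEPT

Derivation:
S₀ = ε-closure({0}) = {0,1,2}
'b' @ 1: {3,4}
'd' @ 2: {1,2,5}  (accept∈set)
'b' @ 3: {3,4}
'a' @ 4: {1,2,5}  (accept∈set)
'b' @ 5: {3,4}
'b' @ 6: {1,2,5}  (accept∈set)
'b' @ 7: {3,4}
'a' @ 8: {1,2,5}  (accept∈set)
final: {1,2,5}; accept 1 in set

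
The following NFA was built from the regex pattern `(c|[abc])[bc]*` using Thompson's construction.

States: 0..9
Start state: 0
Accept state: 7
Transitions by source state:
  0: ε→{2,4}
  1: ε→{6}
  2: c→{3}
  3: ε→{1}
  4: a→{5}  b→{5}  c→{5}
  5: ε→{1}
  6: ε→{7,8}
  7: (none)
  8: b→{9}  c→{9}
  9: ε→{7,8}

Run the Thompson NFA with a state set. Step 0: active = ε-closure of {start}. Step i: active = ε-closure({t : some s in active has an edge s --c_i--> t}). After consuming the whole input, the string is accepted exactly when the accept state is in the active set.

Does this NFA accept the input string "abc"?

start: ε-closure({0}) = {0,2,4}
'a' @ 1: {1,5,6,7,8}  [accepting]
'b' @ 2: {7,8,9}  [accepting]
'c' @ 3: {7,8,9}  [accepting]
after full input: {7,8,9}  (accept=7 in)

Answer: ACCEPT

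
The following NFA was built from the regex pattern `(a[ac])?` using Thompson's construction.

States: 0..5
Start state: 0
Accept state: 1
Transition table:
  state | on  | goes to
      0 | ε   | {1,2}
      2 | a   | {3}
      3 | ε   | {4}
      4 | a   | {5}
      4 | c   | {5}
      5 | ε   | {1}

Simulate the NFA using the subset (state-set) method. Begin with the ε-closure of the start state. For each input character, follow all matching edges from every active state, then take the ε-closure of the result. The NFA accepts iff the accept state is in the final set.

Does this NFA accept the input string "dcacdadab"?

Answer: REJECT

Derivation:
initial (ε-close {0}): {0,1,2}
'd' @ 1: {}  — dead — no transitions
rest 'cacdadab' ignored (set empty)
end set {} — state 1 not in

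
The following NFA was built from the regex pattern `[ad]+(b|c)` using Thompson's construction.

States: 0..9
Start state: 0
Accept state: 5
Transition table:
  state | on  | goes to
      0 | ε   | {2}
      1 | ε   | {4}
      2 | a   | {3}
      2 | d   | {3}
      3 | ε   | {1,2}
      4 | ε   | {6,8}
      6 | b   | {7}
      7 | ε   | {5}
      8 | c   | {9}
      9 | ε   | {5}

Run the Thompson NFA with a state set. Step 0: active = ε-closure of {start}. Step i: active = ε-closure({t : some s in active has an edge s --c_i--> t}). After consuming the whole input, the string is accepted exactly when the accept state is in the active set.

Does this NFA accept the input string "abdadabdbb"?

Answer: REJECT

Derivation:
initial (ε-close {0}): {0,2}
'a' @ 1: {1,2,3,4,6,8}
'b' @ 2: {5,7}  [accepting]
'd' @ 3: {}  — no active states
rest 'adabdbb' ignored (set empty)
final: {}; accept 5 not in set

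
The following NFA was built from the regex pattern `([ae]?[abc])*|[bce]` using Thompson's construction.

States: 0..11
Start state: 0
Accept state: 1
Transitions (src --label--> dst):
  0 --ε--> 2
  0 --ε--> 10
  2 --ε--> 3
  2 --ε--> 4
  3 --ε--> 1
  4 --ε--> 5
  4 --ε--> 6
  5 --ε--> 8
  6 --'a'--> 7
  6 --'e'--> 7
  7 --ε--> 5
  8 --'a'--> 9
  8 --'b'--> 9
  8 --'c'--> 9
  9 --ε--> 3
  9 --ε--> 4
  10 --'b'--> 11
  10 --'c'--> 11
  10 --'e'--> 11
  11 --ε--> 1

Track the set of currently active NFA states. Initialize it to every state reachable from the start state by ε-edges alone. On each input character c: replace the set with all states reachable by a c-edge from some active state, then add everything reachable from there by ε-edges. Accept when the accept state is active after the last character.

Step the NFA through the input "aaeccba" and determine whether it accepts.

start: ε-closure({0}) = {0,1,2,3,4,5,6,8,10}
'a' @ 1: {1,3,4,5,6,7,8,9}  ✓accept
'a' @ 2: {1,3,4,5,6,7,8,9}  ✓accept
'e' @ 3: {5,7,8}
'c' @ 4: {1,3,4,5,6,8,9}  ✓accept
'c' @ 5: {1,3,4,5,6,8,9}  ✓accept
'b' @ 6: {1,3,4,5,6,8,9}  ✓accept
'a' @ 7: {1,3,4,5,6,7,8,9}  ✓accept
after full input: {1,3,4,5,6,7,8,9}  (accept=1 in)

Answer: ACCEPT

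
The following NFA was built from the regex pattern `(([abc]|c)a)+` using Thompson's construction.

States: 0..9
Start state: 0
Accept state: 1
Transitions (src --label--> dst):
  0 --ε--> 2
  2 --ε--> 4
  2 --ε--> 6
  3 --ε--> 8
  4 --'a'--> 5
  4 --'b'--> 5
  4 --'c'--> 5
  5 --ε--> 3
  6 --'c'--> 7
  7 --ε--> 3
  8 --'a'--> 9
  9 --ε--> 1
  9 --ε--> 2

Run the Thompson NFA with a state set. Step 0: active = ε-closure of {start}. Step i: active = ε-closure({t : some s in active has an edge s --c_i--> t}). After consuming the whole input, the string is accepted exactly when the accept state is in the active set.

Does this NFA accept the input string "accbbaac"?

Answer: REJECT

Derivation:
S₀ = ε-closure({0}) = {0,2,4,6}
'a' @ 1: {3,5,8}
'c' @ 2: {}  — state set empty
rest 'cbbaac' ignored (set empty)
end set {} — state 1 not in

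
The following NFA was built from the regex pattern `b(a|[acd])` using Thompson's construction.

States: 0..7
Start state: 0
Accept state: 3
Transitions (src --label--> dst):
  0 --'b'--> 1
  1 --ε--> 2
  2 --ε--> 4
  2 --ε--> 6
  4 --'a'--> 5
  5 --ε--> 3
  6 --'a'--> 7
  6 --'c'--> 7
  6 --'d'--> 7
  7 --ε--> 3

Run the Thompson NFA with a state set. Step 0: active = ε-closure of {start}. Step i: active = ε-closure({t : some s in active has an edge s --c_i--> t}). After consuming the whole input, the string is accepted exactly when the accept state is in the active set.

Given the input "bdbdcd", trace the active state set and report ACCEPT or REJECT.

initial (ε-close {0}): {0}
'b' @ 1: {1,2,4,6}
'd' @ 2: {3,7}  ✓accept
'b' @ 3: {}  — dead — no transitions
rest 'dcd' ignored (set empty)
final: {}; accept 3 not in set

Answer: REJECT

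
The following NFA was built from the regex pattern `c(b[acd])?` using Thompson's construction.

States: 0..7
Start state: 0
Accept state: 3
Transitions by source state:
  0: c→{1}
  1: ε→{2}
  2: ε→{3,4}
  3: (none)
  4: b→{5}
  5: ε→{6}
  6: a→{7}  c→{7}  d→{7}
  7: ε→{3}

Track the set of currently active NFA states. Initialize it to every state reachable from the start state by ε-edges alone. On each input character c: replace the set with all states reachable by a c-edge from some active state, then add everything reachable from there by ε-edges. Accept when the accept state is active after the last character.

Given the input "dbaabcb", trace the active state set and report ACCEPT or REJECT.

initial (ε-close {0}): {0}
'd' @ 1: {}  — no active states
rest 'baabcb' ignored (set empty)
after full input: {}  (accept=3 not in)

Answer: REJECT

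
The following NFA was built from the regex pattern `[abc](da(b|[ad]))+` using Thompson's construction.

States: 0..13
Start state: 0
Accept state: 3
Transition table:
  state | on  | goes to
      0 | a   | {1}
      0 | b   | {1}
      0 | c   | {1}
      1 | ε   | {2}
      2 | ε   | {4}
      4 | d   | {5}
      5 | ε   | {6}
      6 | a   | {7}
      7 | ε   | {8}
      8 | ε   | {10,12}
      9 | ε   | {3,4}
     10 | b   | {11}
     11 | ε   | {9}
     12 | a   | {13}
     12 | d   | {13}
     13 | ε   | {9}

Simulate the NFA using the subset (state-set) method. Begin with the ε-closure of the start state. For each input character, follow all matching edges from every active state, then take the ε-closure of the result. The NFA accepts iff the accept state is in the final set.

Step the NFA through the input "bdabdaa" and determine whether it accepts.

S₀ = ε-closure({0}) = {0}
'b' @ 1: {1,2,4}
'd' @ 2: {5,6}
'a' @ 3: {7,8,10,12}
'b' @ 4: {3,4,9,11}  (accept∈set)
'd' @ 5: {5,6}
'a' @ 6: {7,8,10,12}
'a' @ 7: {3,4,9,13}  (accept∈set)
final: {3,4,9,13}; accept 3 in set

Answer: ACCEPT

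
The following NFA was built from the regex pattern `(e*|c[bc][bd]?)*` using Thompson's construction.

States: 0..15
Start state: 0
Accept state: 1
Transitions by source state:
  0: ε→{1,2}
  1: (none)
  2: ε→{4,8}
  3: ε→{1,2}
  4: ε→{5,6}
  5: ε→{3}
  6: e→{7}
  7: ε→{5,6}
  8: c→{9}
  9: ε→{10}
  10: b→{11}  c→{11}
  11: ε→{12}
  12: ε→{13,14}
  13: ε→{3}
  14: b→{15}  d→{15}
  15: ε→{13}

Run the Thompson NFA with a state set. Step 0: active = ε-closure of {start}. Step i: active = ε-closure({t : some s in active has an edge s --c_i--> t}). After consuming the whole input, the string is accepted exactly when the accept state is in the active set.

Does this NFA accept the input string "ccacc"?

start: ε-closure({0}) = {0,1,2,3,4,5,6,8}
'c' @ 1: {9,10}
'c' @ 2: {1,2,3,4,5,6,8,11,12,13,14}  [accepting]
'a' @ 3: {}  — no active states
rest 'cc' ignored (set empty)
final: {}; accept 1 not in set

Answer: REJECT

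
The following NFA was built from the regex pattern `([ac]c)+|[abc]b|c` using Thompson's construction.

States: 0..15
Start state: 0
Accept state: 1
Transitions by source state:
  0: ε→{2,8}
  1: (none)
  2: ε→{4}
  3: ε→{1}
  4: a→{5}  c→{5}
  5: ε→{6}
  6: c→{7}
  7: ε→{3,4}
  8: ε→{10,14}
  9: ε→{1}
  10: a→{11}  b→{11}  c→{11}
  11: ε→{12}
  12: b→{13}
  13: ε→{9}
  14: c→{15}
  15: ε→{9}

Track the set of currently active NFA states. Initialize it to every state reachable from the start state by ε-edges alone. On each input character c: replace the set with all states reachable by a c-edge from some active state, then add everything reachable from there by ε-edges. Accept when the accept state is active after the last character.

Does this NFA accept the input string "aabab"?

S₀ = ε-closure({0}) = {0,2,4,8,10,14}
'a' @ 1: {5,6,11,12}
'a' @ 2: {}  — dead — no transitions
rest 'bab' ignored (set empty)
final: {}; accept 1 not in set

Answer: REJECT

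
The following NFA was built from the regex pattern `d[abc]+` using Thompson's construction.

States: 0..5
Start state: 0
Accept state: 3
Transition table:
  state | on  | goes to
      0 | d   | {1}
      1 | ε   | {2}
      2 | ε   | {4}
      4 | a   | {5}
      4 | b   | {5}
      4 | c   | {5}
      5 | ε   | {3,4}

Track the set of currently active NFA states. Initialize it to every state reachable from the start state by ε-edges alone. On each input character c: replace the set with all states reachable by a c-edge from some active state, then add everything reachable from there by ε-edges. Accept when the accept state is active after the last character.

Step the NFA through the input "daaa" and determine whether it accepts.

S₀ = ε-closure({0}) = {0}
'd' @ 1: {1,2,4}
'a' @ 2: {3,4,5}  ✓accept
'a' @ 3: {3,4,5}  ✓accept
'a' @ 4: {3,4,5}  ✓accept
end set {3,4,5} — state 3 in

Answer: ACCEPT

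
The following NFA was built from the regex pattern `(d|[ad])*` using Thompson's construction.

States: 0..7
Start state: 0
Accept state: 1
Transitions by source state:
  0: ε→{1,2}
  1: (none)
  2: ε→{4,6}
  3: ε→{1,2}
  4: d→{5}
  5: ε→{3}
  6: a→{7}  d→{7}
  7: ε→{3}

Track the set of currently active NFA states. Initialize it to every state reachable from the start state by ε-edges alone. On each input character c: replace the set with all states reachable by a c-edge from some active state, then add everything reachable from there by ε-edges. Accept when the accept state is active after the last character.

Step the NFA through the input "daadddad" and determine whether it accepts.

Answer: ACCEPT

Trace:
start: ε-closure({0}) = {0,1,2,4,6}
'd' @ 1: {1,2,3,4,5,6,7}  (accept∈set)
'a' @ 2: {1,2,3,4,6,7}  (accept∈set)
'a' @ 3: {1,2,3,4,6,7}  (accept∈set)
'd' @ 4: {1,2,3,4,5,6,7}  (accept∈set)
'd' @ 5: {1,2,3,4,5,6,7}  (accept∈set)
'd' @ 6: {1,2,3,4,5,6,7}  (accept∈set)
'a' @ 7: {1,2,3,4,6,7}  (accept∈set)
'd' @ 8: {1,2,3,4,5,6,7}  (accept∈set)
final: {1,2,3,4,5,6,7}; accept 1 in set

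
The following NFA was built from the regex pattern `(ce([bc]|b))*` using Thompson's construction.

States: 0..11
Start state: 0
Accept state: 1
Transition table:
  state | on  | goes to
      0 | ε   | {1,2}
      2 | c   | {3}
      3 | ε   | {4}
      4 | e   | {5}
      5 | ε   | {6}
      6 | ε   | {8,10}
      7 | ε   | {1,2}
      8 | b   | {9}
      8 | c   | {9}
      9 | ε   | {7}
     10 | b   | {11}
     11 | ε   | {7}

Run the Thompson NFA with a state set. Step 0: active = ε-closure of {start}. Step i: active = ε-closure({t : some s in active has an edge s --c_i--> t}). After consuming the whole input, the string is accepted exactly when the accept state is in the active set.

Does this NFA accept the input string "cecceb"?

initial (ε-close {0}): {0,1,2}
'c' @ 1: {3,4}
'e' @ 2: {5,6,8,10}
'c' @ 3: {1,2,7,9}  ✓accept
'c' @ 4: {3,4}
'e' @ 5: {5,6,8,10}
'b' @ 6: {1,2,7,9,11}  ✓accept
end set {1,2,7,9,11} — state 1 in

Answer: ACCEPT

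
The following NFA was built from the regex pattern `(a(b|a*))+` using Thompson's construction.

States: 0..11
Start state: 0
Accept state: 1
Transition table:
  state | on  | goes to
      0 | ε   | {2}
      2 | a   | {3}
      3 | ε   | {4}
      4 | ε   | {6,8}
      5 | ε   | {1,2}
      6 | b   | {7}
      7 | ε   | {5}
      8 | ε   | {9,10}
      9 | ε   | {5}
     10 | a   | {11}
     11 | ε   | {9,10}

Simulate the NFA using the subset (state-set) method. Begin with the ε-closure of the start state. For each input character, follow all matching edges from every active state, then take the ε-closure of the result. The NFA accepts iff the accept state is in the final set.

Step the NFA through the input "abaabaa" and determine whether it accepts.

S₀ = ε-closure({0}) = {0,2}
'a' @ 1: {1,2,3,4,5,6,8,9,10}  [accepting]
'b' @ 2: {1,2,5,7}  [accepting]
'a' @ 3: {1,2,3,4,5,6,8,9,10}  [accepting]
'a' @ 4: {1,2,3,4,5,6,8,9,10,11}  [accepting]
'b' @ 5: {1,2,5,7}  [accepting]
'a' @ 6: {1,2,3,4,5,6,8,9,10}  [accepting]
'a' @ 7: {1,2,3,4,5,6,8,9,10,11}  [accepting]
after full input: {1,2,3,4,5,6,8,9,10,11}  (accept=1 in)

Answer: ACCEPT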